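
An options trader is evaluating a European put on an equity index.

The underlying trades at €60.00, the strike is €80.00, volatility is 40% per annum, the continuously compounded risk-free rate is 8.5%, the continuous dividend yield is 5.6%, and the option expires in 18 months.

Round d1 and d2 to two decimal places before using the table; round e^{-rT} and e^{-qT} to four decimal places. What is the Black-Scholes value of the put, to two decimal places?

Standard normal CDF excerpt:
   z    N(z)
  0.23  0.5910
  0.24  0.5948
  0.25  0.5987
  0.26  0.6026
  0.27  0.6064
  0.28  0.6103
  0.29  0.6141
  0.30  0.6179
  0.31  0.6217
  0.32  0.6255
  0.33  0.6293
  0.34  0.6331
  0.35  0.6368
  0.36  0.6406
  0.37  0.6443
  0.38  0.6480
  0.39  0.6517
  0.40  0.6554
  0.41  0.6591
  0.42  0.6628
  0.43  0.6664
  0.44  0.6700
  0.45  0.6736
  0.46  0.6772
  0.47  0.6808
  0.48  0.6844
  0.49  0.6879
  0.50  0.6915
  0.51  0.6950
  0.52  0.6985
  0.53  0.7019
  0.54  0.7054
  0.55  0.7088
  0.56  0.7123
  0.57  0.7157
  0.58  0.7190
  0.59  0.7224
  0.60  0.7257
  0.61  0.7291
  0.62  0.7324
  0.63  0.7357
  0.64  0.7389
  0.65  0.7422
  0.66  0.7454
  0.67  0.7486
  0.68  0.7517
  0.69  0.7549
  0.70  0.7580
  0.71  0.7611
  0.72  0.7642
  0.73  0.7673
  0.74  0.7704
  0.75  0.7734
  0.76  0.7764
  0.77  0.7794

σ√T = 0.4 × 1.2247 = 0.4899
d₁ = [ln(60/80) + (0.085 − 0.056 + 0.4²/2)·1.5] / 0.4899 = [-0.2877 + 0.1635] / 0.4899 = -0.2535 → -0.25
d₂ = d₁ − σ√T = -0.2535 − 0.4899 = -0.7434 → -0.74
exp(−qT) = exp(−0.056·1.5) = 0.9194;  exp(−rT) = exp(−0.085·1.5) = 0.8803
N(−d₂) = N(0.74) = 0.7704;  N(−d₁) = N(0.25) = 0.5987
P = 80·0.8803·0.7704 − 60·0.9194·0.5987 = 54.2546 − 33.0267 = 21.2280

€21.23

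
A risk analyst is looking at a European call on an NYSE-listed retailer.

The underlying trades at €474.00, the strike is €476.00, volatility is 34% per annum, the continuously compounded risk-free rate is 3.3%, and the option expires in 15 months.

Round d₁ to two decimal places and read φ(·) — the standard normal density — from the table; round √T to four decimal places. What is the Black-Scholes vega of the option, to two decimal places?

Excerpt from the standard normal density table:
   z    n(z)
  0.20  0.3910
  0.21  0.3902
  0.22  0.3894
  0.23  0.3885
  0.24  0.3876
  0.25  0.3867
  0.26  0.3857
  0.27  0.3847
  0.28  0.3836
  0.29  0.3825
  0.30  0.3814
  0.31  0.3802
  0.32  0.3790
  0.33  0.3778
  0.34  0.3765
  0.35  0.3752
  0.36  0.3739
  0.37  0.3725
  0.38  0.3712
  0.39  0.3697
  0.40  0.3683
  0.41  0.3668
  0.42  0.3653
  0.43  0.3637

σ√T = 0.34·√1.25 = 0.3801
d₁ = [ln(474/476) + (0.033 + ½·0.34²)·1.25] / (σ√T) = (-0.0042 + 0.1135) / 0.3801 = 0.2875 which rounds to 0.29
√T = √1.25 = 1.1180
φ(d₁) = φ(0.29) = 0.3825
vega = S·φ(d₁)·√T = 474·0.3825·1.1180 = 202.6990

202.70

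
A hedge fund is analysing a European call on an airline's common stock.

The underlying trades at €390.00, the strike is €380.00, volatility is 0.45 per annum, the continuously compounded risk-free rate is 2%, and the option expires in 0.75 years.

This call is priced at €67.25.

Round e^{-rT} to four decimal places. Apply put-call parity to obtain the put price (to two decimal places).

€51.59

exp(−rT) = exp(−0.02·0.75) = 0.9851
Put-call parity: C − P = S − K·e^(−rT) = 390 − 380·0.9851 = 390 − 374.3380 = 15.6620
P = C − (C − P) = 67.25 − (15.6620) = 51.5880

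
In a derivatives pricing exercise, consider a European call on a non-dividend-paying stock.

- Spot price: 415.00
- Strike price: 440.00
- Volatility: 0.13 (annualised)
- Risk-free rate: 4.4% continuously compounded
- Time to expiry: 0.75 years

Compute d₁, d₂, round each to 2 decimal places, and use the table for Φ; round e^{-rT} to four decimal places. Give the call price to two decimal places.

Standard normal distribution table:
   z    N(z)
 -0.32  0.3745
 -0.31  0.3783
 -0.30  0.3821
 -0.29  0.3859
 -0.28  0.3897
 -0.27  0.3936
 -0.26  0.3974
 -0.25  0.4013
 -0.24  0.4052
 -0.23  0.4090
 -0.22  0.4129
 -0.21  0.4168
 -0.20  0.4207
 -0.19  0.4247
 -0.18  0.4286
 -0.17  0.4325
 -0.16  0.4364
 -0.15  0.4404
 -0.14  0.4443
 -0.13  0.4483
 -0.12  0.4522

13.59

σ√T = 0.13 × 0.8660 = 0.1126
ln(S/K) + (r + σ²/2)T = ln(415/440) + (0.044 + 0.13²/2)·0.75 = -0.0585 + 0.0393 = -0.0192
d₁ = -0.0192 / 0.1126 = -0.1702 → -0.17
d₂ = d₁ − σ√T = -0.1702 − 0.1126 = -0.2828 → -0.28
e^(−rT) = e^(−0.044·0.75) = 0.9675
N(d₁) = N(-0.17) = 0.4325;  N(d₂) = N(-0.28) = 0.3897
C = 415·0.4325 − 440·0.9675·0.3897 = 179.4875 − 165.8953 = 13.5922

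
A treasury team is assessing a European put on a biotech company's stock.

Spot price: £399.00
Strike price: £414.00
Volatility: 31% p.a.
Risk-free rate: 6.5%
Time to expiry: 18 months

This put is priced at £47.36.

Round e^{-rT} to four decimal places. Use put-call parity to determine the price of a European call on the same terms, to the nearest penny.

£70.82

e^(−rT) = e^(−0.065·1.5) = 0.9071
Put-call parity: C − P = S − K·e^(−rT) = 399 − 414·0.9071 = 399 − 375.5394 = 23.4606
C = P + (C − P) = 47.36 + (23.4606) = 70.8206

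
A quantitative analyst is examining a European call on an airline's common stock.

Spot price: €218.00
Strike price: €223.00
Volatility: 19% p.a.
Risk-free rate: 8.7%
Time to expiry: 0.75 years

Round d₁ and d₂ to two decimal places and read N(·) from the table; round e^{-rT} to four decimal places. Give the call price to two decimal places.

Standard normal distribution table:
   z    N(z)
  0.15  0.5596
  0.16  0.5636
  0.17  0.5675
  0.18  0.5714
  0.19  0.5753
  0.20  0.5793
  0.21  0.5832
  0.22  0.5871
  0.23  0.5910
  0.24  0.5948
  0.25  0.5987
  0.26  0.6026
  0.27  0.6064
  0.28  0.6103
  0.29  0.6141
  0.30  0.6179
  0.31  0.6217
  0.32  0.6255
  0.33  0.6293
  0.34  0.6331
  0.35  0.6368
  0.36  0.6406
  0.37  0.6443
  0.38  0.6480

σ√T = 0.19 × 0.8660 = 0.1645
d₁ = [ln(218/223) + (0.087 + 0.19²/2)·0.75] / 0.1645 = [-0.0227 + 0.0788] / 0.1645 = 0.3410 → 0.34
d₂ = d₁ − σ√T = 0.3410 − 0.1645 = 0.1765 → 0.18
exp(−rT) = exp(−0.087·0.75) = 0.9368
C = 218·N(0.34) − 223·0.9368·N(0.18) = 218·0.6331 − 223·0.9368·0.5714 = 138.0158 − 119.3691 = 18.6467

€18.65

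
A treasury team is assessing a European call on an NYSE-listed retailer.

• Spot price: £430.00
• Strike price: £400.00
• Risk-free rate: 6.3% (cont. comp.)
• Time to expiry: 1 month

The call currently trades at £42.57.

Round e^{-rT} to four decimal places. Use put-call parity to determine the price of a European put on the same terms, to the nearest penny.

exp(−rT) = exp(−0.063·0.08333) = 0.9948
Put-call parity: C − P = S − K·e^(−rT) = 430 − 400·0.9948 = 430 − 397.9200 = 32.0800
P = C − (C − P) = 42.57 − (32.0800) = 10.4900

£10.49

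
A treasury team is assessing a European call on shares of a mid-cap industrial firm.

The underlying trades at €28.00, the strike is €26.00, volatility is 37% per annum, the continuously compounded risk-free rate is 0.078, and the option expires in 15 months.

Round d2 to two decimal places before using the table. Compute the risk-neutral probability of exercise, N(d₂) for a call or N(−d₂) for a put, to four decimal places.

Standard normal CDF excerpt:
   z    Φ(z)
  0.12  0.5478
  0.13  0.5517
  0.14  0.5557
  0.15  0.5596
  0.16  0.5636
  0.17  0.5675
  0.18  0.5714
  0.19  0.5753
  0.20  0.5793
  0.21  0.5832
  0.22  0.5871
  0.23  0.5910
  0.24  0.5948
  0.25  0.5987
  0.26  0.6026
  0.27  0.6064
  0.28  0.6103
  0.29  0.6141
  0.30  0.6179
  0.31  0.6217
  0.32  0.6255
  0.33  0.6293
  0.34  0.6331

0.5832

T = 1.25;  σ√T = 0.4137
d₁ = [ln(28/26) + (0.078 + 0.37²/2)·1.25] / 0.4137 = [0.0741 + 0.1831] / 0.4137 = 0.6217 ≈ 0.62
d₂ = d₁ − σ√T = 0.6217 − 0.4137 = 0.2080 ≈ 0.21
Risk-neutral Pr[S_T > K] = N(d₂) = N(0.21) = 0.5832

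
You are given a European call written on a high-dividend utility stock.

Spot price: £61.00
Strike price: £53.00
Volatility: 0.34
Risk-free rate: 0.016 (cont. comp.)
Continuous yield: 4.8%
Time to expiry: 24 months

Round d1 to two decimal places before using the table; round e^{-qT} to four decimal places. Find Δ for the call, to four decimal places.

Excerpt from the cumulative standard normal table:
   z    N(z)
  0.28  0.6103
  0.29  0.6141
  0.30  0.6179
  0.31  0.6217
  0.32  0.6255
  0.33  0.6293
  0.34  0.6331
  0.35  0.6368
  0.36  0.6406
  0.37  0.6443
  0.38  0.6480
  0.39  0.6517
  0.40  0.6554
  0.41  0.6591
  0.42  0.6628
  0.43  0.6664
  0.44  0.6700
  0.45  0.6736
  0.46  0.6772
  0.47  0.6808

0.5954

σ√T = 0.34 × 1.4142 = 0.4808
d₁ = [ln(61/53) + (0.016 − 0.048 + ½·0.34²)·2] / (σ√T) = (0.1406 + 0.0516) / 0.4808 = 0.3997 ⇒ 0.40
N(d₁) = N(0.40) = 0.6554
Δ_call = exp(−qT)·N(d₁) = 0.9085·0.6554 = 0.5954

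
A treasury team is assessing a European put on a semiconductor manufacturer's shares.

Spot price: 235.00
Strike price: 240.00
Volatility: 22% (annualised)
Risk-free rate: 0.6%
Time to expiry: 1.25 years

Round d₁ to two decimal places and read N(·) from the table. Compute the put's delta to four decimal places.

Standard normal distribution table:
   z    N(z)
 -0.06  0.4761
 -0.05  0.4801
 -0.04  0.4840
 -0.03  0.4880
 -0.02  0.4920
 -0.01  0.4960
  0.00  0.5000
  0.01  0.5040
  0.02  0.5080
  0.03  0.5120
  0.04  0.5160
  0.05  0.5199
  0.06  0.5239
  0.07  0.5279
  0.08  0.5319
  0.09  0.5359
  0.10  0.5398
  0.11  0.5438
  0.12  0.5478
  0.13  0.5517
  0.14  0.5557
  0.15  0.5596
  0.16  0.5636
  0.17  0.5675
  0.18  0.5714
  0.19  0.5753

T = 1.25;  σ√T = 0.2460
d₁ = [ln(235/240) + (0.006 + 0.22²/2)·1.25] / 0.2460 = [-0.0211 + 0.0377] / 0.2460 = 0.0679 ≈ 0.07
N(d₁) = N(0.07) = 0.5279
Δ_put = N(d₁) − 1 = 0.5279 − 1 = -0.4721

-0.4721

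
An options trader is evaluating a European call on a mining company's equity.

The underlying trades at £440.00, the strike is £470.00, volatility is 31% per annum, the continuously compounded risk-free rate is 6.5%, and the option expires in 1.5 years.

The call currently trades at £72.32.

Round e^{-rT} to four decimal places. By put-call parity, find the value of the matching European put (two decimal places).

£58.66

exp(−rT) = exp(−0.065·1.5) = 0.9071
Put-call parity: C − P = S − K·e^(−rT) = 440 − 470·0.9071 = 440 − 426.3370 = 13.6630
P = C − (C − P) = 72.32 − (13.6630) = 58.6570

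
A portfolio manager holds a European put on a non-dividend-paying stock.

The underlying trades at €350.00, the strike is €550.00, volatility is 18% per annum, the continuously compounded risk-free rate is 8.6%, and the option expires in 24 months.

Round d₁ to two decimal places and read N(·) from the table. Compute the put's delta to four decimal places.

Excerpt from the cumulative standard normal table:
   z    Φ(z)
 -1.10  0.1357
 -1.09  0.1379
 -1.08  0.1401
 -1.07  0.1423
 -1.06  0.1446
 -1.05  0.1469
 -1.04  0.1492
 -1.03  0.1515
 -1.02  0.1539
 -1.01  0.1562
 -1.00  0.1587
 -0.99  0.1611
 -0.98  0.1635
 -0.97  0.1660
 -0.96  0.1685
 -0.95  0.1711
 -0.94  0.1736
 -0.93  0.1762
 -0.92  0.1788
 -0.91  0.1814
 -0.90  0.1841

-0.8340

σ√T = 0.18 × 1.4142 = 0.2546
d₁ = [ln(350/550) + (0.086 + 0.18²/2)·2] / 0.2546 = [-0.4520 + 0.2044] / 0.2546 = -0.9726 ≈ -0.97
N(d₁) = N(-0.97) = 0.1660
Δ_put = N(d₁) − 1 = 0.1660 − 1 = -0.8340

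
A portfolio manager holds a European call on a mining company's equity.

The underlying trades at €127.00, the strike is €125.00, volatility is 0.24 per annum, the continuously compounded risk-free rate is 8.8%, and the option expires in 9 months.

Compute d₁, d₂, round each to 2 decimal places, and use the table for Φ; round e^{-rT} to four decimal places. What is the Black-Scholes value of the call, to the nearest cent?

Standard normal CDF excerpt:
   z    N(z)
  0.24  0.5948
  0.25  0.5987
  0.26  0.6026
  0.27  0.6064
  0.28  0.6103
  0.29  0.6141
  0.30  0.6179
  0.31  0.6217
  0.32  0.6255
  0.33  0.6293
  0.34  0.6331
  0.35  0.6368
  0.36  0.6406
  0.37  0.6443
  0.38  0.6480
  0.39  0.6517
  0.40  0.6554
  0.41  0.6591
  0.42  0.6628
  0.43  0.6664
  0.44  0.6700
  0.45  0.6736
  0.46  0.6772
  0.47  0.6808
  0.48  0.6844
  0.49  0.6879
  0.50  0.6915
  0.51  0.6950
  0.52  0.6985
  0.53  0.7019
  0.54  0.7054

€15.96

T = 0.75;  σ√T = 0.2078
d₁ = [ln(127/125) + (0.088 + 0.24²/2)·0.75] / 0.2078 = [0.0159 + 0.0876] / 0.2078 = 0.4978 which rounds to 0.50
d₂ = d₁ − σ√T = 0.4978 − 0.2078 = 0.2900 which rounds to 0.29
exp(−rT) = exp(−0.088·0.75) = 0.9361
N(d₁) = N(0.50) = 0.6915;  N(d₂) = N(0.29) = 0.6141
C = 127·0.6915 − 125·0.9361·0.6141 = 87.8205 − 71.8574 = 15.9631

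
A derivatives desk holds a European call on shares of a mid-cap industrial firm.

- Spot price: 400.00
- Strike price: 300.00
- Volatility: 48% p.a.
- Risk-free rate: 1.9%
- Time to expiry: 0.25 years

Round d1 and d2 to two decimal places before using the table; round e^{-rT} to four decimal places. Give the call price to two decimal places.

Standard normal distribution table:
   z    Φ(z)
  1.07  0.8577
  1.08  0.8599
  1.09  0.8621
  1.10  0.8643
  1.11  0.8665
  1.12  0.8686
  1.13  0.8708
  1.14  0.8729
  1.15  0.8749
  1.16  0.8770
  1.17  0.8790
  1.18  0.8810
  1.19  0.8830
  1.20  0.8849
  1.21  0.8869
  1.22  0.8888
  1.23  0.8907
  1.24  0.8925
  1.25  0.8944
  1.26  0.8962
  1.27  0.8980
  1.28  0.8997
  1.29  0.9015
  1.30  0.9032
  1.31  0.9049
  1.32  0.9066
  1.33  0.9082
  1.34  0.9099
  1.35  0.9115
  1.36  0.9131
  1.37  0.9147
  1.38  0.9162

105.89

σ√T = 0.48 × 0.5000 = 0.2400
ln(S/K) + (r + σ²/2)T = ln(400/300) + (0.019 + 0.48²/2)·0.25 = 0.2877 + 0.0335 = 0.3212
d₁ = 0.3212 / 0.2400 = 1.3385 → 1.34
d₂ = d₁ − σ√T = 1.3385 − 0.2400 = 1.0985 → 1.10
e^(−rT) = e^(−0.019·0.25) = 0.9953
N(d₁) = N(1.34) = 0.9099;  N(d₂) = N(1.10) = 0.8643
C = 400·0.9099 − 300·0.9953·0.8643 = 363.9600 − 258.0713 = 105.8887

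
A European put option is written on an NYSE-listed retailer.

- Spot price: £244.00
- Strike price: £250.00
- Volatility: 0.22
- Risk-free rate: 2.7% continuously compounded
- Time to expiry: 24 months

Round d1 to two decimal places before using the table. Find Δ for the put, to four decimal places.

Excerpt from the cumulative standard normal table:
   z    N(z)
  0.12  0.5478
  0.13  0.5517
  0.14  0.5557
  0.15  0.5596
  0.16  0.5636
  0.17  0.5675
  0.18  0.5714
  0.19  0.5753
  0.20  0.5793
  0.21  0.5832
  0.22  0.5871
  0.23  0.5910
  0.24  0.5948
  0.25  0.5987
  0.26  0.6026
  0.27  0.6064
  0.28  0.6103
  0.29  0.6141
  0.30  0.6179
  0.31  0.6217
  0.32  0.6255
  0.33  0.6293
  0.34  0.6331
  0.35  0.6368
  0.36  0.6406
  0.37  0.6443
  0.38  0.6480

σ√T = 0.22 × 1.4142 = 0.3111
ln(S/K) + (r + σ²/2)T = ln(244/250) + (0.027 + 0.22²/2)·2 = -0.0243 + 0.1024 = 0.0781
d₁ = 0.0781 / 0.3111 = 0.2510 which rounds to 0.25
N(d₁) = N(0.25) = 0.5987
Δ_put = N(d₁) − 1 = 0.5987 − 1 = -0.4013

-0.4013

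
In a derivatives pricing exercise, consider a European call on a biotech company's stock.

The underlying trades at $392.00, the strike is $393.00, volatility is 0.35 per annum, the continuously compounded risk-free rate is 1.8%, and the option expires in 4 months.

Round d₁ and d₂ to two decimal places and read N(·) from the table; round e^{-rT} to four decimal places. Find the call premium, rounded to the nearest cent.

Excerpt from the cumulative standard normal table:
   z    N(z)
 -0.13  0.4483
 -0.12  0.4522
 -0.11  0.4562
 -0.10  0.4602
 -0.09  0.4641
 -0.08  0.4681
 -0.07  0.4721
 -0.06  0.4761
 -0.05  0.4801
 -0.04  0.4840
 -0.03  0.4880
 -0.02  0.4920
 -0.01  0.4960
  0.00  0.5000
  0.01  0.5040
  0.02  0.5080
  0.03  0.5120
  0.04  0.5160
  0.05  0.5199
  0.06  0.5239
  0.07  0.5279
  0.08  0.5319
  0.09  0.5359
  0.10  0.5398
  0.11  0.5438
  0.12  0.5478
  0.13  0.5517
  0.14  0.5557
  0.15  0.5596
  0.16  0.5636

σ√T = 0.35·√0.3333 = 0.2021
d₁ = [ln(392/393) + (0.018 + 0.35²/2)·0.3333] / 0.2021 = [-0.0025 + 0.0264] / 0.2021 = 0.1181 ≈ 0.12
d₂ = d₁ − σ√T = 0.1181 − 0.2021 = -0.0840 ≈ -0.08
e^(−rT) = e^(−0.018·0.3333) = 0.9940
N(d₁) = N(0.12) = 0.5478;  N(d₂) = N(-0.08) = 0.4681
C = 392·0.5478 − 393·0.9940·0.4681 = 214.7376 − 182.8595 = 31.8781

$31.88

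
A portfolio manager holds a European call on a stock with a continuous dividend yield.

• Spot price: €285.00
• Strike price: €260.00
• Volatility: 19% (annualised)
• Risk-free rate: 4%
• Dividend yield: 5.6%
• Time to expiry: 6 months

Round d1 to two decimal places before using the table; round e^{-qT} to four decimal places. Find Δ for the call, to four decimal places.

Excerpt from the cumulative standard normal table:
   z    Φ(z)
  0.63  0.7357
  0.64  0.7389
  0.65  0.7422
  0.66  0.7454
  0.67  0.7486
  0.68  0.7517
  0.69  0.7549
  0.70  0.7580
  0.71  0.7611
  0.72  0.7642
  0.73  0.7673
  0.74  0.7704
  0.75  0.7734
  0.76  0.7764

0.7341

σ√T = 0.19·√0.5 = 0.1344
ln(S/K) + (r − q + σ²/2)T = ln(285/260) + (0.04 − 0.056 + 0.19²/2)·0.5 = 0.0918 + 0.0010 = 0.0928
d₁ = 0.0928 / 0.1344 = 0.6910 ⇒ 0.69
N(d₁) = N(0.69) = 0.7549
Δ_call = exp(−qT)·N(d₁) = 0.9724·0.7549 = 0.7341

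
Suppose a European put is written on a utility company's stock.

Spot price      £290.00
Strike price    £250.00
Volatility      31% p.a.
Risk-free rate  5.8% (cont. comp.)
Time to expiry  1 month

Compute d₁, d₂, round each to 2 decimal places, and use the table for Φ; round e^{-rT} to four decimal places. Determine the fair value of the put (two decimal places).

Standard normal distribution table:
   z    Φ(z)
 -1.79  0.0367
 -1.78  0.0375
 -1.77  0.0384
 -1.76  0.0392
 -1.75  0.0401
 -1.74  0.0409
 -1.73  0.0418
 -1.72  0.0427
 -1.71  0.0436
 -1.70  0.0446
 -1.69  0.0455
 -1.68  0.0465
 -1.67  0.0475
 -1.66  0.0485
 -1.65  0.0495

£0.45

σ√T = 0.31 × 0.2887 = 0.0895
d₁ = [ln(290/250) + (0.058 + 0.31²/2)·0.08333] / 0.0895 = [0.1484 + 0.0088] / 0.0895 = 1.7573 which rounds to 1.76
d₂ = d₁ − σ√T = 1.7573 − 0.0895 = 1.6678 which rounds to 1.67
exp(−rT) = exp(−0.058·0.08333) = 0.9952
N(−d₂) = N(-1.67) = 0.0475;  N(−d₁) = N(-1.76) = 0.0392
P = 250·0.9952·0.0475 − 290·0.0392 = 11.8180 − 11.3680 = 0.4500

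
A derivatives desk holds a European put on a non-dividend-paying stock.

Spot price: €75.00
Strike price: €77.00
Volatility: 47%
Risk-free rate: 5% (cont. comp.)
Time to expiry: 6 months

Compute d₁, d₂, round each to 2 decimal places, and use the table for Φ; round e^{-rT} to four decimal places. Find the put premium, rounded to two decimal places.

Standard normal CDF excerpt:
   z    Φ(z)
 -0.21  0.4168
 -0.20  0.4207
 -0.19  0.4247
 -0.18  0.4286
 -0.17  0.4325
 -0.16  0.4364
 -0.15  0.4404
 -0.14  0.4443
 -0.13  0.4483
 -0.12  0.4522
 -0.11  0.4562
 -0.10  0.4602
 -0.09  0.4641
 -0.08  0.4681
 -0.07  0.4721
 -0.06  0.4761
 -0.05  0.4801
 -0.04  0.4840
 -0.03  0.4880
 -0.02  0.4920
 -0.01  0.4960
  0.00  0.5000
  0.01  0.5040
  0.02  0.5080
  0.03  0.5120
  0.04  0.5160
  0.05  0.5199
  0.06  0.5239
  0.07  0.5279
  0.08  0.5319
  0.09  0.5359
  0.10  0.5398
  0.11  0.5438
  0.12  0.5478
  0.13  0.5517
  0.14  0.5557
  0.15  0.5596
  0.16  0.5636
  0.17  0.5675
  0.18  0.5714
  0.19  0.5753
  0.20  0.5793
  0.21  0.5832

€9.89

T = 0.5;  σ√T = 0.3323
ln(S/K) + (r + σ²/2)T = ln(75/77) + (0.05 + 0.47²/2)·0.5 = -0.0263 + 0.0802 = 0.0539
d₁ = 0.0539 / 0.3323 = 0.1622 which rounds to 0.16
d₂ = d₁ − σ√T = 0.1622 − 0.3323 = -0.1701 which rounds to -0.17
exp(−rT) = exp(−0.05·0.5) = 0.9753
N(−d₂) = N(0.17) = 0.5675;  N(−d₁) = N(-0.16) = 0.4364
P = 77·0.9753·0.5675 − 75·0.4364 = 42.6182 − 32.7300 = 9.8882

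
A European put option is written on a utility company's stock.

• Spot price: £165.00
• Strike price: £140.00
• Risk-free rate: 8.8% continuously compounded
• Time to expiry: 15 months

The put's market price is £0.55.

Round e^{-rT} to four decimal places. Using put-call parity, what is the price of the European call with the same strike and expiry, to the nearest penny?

exp(−rT) = exp(−0.088·1.25) = 0.8958
Put-call parity: C − P = S − K·e^(−rT) = 165 − 140·0.8958 = 165 − 125.4120 = 39.5880
C = P + (C − P) = 0.55 + (39.5880) = 40.1380

£40.14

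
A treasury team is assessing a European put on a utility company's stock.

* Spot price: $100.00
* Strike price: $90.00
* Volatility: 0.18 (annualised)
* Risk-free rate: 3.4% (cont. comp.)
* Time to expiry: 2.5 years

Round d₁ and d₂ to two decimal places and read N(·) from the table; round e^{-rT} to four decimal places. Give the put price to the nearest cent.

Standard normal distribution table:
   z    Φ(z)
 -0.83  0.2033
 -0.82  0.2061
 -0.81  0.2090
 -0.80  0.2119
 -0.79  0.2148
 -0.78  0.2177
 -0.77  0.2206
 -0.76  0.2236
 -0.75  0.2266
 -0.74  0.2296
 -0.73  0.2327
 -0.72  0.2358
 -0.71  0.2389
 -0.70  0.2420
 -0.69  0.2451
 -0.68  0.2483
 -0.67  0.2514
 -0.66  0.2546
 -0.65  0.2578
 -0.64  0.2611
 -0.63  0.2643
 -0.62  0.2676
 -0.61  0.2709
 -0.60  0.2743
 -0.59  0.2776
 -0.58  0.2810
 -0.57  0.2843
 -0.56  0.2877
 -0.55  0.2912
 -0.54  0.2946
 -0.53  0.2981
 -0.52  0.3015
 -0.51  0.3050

$3.74

σ√T = 0.18 × 1.5811 = 0.2846
ln(S/K) + (r + σ²/2)T = ln(100/90) + (0.034 + 0.18²/2)·2.5 = 0.1054 + 0.1255 = 0.2309
d₁ = 0.2309 / 0.2846 = 0.8112 which rounds to 0.81
d₂ = d₁ − σ√T = 0.8112 − 0.2846 = 0.5266 which rounds to 0.53
e^(−rT) = e^(−0.034·2.5) = 0.9185
N(−d₂) = N(-0.53) = 0.2981;  N(−d₁) = N(-0.81) = 0.2090
P = 90·0.9185·0.2981 − 100·0.2090 = 24.6424 − 20.9000 = 3.7424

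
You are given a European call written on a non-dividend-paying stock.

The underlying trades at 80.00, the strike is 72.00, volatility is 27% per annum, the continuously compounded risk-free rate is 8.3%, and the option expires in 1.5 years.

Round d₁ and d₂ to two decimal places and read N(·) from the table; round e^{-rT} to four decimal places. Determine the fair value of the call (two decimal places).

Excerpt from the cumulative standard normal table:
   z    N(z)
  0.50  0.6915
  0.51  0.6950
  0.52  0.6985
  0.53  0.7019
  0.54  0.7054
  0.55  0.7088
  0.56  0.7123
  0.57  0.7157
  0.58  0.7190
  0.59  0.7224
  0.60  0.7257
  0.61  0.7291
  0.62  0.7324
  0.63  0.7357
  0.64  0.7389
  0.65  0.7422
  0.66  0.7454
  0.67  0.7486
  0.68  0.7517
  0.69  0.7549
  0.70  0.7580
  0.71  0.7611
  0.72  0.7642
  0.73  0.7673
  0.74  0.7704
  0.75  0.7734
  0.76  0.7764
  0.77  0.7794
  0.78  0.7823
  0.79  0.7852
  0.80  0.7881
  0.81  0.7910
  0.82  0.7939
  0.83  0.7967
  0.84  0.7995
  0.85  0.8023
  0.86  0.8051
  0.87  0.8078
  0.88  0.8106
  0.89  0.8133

T = 1.5;  σ√T = 0.3307
d₁ = [ln(80/72) + (0.083 + 0.27²/2)·1.5] / 0.3307 = [0.1054 + 0.1792] / 0.3307 = 0.8605 which rounds to 0.86
d₂ = d₁ − σ√T = 0.8605 − 0.3307 = 0.5298 which rounds to 0.53
e^(−rT) = e^(−0.083·1.5) = 0.8829
C = 80·N(0.86) − 72·0.8829·N(0.53) = 80·0.8051 − 72·0.8829·0.7019 = 64.4080 − 44.6189 = 19.7891

19.79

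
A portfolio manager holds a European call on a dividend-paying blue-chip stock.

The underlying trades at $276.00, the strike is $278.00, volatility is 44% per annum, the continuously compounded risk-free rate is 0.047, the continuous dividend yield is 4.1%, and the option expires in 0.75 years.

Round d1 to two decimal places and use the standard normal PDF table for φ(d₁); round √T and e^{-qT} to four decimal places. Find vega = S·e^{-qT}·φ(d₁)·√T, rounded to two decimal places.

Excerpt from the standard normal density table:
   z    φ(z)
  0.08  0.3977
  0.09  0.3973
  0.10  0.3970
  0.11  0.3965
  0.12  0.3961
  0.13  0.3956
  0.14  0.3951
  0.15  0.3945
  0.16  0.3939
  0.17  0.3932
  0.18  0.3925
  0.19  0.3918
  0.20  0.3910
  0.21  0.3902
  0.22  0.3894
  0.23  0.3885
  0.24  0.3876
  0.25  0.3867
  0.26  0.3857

90.97

σ√T = 0.44·√0.75 = 0.3811
d₁ = [ln(276/278) + (0.047 − 0.041 + 0.44²/2)·0.75] / 0.3811 = [-0.0072 + 0.0771] / 0.3811 = 0.1834 ≈ 0.18
√T = √0.75 = 0.8660
φ(d₁) = φ(0.18) = 0.3925
exp(−qT) = exp(−0.041·0.75) = 0.9697
vega = S·exp(−qT)·φ(d₁)·√T = 276·0.9697·0.3925·0.8660 = 90.9712
(Vega is the same for a European call and put with the same parameters.)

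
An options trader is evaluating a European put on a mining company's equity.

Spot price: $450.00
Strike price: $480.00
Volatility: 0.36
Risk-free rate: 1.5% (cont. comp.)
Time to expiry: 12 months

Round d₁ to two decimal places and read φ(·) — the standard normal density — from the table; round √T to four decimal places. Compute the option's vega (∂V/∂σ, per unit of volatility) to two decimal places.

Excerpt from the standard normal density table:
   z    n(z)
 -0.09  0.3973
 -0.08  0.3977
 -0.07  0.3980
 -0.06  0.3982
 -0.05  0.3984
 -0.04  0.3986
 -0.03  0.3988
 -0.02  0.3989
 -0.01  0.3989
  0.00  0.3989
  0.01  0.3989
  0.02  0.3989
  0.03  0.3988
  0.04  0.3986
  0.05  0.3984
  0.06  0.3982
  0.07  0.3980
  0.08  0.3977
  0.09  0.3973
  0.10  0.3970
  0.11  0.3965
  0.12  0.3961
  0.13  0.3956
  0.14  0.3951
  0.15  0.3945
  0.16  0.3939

179.37

σ√T = 0.36·√1 = 0.3600
d₁ = [ln(450/480) + (0.015 + ½·0.36²)·1] / (σ√T) = (-0.0645 + 0.0798) / 0.3600 = 0.0424 ≈ 0.04
√T = √1 = 1.0000
φ(d₁) = φ(0.04) = 0.3986
vega = S·φ(d₁)·√T = 450·0.3986·1.0000 = 179.3700
(Call and put vega coincide under Black-Scholes.)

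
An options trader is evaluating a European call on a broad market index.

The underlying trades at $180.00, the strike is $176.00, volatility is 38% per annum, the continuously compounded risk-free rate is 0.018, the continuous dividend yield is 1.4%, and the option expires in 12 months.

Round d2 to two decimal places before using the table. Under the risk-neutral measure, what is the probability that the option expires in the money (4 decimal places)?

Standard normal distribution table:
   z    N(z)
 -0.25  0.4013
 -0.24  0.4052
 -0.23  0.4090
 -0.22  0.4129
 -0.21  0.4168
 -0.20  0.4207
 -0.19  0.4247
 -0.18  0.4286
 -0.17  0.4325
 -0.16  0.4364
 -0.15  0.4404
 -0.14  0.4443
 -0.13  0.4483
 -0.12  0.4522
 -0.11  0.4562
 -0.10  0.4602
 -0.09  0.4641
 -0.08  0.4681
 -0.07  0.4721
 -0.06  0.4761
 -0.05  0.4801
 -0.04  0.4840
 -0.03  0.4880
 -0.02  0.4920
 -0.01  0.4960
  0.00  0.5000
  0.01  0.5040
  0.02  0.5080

T = 1;  σ√T = 0.3800
d₁ = [ln(180/176) + (0.018 − 0.014 + ½·0.38²)·1] / (σ√T) = (0.0225 + 0.0762) / 0.3800 = 0.2597 ⇒ 0.26
d₂ = 0.2597 − 0.3800 = -0.1203 ⇒ -0.12
Pr(exercise) under Q = N(d₂) = 0.4522

0.4522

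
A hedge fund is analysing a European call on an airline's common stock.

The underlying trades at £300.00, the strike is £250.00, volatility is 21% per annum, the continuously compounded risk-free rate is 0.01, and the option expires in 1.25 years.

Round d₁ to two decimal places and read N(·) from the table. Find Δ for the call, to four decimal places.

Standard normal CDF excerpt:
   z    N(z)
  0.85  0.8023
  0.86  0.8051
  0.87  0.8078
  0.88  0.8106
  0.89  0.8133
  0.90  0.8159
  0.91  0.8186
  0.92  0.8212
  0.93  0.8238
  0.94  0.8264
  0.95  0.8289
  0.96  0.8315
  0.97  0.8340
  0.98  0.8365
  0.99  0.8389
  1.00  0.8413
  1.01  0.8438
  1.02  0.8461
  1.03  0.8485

0.8289

σ√T = 0.21 × 1.1180 = 0.2348
d₁ = [ln(300/250) + (0.01 + ½·0.21²)·1.25] / (σ√T) = (0.1823 + 0.0401) / 0.2348 = 0.9472 ≈ 0.95
N(d₁) = N(0.95) = 0.8289
Δ_call = N(d₁) = 0.8289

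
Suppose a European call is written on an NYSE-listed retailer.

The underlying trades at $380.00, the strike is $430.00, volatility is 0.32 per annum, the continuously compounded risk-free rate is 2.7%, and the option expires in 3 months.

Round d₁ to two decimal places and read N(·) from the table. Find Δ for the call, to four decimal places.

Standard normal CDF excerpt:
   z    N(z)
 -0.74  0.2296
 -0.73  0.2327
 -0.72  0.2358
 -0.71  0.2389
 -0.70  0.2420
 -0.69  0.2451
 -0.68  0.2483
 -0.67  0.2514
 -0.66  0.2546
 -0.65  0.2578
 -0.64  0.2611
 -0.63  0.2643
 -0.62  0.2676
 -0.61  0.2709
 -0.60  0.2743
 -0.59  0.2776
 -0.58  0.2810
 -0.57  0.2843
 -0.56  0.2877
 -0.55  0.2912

σ√T = 0.32·√0.25 = 0.1600
ln(S/K) + (r + σ²/2)T = ln(380/430) + (0.027 + 0.32²/2)·0.25 = -0.1236 + 0.0196 = -0.1041
d₁ = -0.1041 / 0.1600 = -0.6504 ≈ -0.65
N(d₁) = N(-0.65) = 0.2578
Δ_call = N(d₁) = 0.2578

0.2578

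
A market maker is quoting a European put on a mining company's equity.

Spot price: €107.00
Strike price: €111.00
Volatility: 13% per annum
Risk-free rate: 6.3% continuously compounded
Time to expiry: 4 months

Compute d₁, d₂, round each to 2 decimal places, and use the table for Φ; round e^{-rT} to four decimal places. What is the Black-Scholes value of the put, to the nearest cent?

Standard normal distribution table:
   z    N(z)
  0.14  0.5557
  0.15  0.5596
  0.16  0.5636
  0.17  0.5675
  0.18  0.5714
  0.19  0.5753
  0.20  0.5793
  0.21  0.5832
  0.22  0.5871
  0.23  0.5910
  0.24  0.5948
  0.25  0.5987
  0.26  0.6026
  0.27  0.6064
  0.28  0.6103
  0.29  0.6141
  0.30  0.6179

σ√T = 0.13·√0.3333 = 0.0751
ln(S/K) + (r + σ²/2)T = ln(107/111) + (0.063 + 0.13²/2)·0.3333 = -0.0367 + 0.0238 = -0.0129
d₁ = -0.0129 / 0.0751 = -0.1717 which rounds to -0.17
d₂ = d₁ − σ√T = -0.1717 − 0.0751 = -0.2467 which rounds to -0.25
e^(−rT) = e^(−0.063·0.3333) = 0.9792
P = 111·0.9792·N(0.25) − 107·N(0.17) = 111·0.9792·0.5987 − 107·0.5675 = 65.0734 − 60.7225 = 4.3509

€4.35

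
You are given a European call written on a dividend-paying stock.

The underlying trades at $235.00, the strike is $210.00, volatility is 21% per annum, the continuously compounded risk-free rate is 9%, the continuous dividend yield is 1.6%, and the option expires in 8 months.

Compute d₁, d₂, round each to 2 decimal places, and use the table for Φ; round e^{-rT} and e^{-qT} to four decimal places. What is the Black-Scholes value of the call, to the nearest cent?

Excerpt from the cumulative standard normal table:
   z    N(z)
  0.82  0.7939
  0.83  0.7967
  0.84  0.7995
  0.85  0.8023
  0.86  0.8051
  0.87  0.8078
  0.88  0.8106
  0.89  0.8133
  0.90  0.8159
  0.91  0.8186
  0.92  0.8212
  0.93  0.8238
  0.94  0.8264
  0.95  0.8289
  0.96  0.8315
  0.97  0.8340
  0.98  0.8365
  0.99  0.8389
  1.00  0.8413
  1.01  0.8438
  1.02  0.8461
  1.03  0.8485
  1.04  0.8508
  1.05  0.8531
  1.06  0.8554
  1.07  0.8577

$38.05

σ√T = 0.21·√0.6667 = 0.1715
ln(S/K) + (r − q + σ²/2)T = ln(235/210) + (0.09 − 0.016 + 0.21²/2)·0.6667 = 0.1125 + 0.0640 = 0.1765
d₁ = 0.1765 / 0.1715 = 1.0294 which rounds to 1.03
d₂ = d₁ − σ√T = 1.0294 − 0.1715 = 0.8580 which rounds to 0.86
e^(−qT) = e^(−0.016·0.6667) = 0.9894;  e^(−rT) = e^(−0.09·0.6667) = 0.9418
N(d₁) = N(1.03) = 0.8485;  N(d₂) = N(0.86) = 0.8051
C = 235·0.9894·0.8485 − 210·0.9418·0.8051 = 197.2839 − 159.2311 = 38.0528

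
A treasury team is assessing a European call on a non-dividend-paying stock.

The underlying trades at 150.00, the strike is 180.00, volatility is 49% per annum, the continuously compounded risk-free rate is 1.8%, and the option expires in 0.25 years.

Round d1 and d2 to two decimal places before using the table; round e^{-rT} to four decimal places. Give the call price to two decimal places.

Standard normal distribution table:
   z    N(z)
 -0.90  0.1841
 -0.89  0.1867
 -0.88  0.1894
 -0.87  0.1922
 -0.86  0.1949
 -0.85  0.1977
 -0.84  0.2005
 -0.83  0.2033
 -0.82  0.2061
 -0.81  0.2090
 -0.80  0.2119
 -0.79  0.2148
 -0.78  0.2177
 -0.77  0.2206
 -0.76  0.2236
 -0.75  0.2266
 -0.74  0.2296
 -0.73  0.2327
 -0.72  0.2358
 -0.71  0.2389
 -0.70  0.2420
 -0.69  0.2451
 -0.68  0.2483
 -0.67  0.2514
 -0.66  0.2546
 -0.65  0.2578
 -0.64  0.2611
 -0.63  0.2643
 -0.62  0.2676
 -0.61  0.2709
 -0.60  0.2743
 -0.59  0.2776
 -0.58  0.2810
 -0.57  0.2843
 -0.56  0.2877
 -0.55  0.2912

T = 0.25;  σ√T = 0.2450
ln(S/K) + (r + σ²/2)T = ln(150/180) + (0.018 + 0.49²/2)·0.25 = -0.1823 + 0.0345 = -0.1478
d₁ = -0.1478 / 0.2450 = -0.6033 ⇒ -0.60
d₂ = d₁ − σ√T = -0.6033 − 0.2450 = -0.8483 ⇒ -0.85
exp(−rT) = exp(−0.018·0.25) = 0.9955
N(d₁) = N(-0.60) = 0.2743;  N(d₂) = N(-0.85) = 0.1977
C = 150·0.2743 − 180·0.9955·0.1977 = 41.1450 − 35.4259 = 5.7191

5.72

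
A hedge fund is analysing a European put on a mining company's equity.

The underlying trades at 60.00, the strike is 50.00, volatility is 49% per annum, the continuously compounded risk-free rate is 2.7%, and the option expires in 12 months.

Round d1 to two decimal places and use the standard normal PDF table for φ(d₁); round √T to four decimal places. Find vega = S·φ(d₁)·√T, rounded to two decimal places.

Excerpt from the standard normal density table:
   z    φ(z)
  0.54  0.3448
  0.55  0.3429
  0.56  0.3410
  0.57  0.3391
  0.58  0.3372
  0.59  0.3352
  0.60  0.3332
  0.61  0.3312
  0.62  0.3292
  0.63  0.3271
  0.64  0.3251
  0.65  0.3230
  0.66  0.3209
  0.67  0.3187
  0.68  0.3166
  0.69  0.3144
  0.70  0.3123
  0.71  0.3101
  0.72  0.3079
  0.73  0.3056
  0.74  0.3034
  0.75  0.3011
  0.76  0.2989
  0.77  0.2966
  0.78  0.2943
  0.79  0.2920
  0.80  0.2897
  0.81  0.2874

19.12

T = 1;  σ√T = 0.4900
ln(S/K) + (r + σ²/2)T = ln(60/50) + (0.027 + 0.49²/2)·1 = 0.1823 + 0.1470 = 0.3294
d₁ = 0.3294 / 0.4900 = 0.6722 which rounds to 0.67
√T = √1 = 1.0000
φ(d₁) = φ(0.67) = 0.3187
vega = S·φ(d₁)·√T = 60·0.3187·1.0000 = 19.1220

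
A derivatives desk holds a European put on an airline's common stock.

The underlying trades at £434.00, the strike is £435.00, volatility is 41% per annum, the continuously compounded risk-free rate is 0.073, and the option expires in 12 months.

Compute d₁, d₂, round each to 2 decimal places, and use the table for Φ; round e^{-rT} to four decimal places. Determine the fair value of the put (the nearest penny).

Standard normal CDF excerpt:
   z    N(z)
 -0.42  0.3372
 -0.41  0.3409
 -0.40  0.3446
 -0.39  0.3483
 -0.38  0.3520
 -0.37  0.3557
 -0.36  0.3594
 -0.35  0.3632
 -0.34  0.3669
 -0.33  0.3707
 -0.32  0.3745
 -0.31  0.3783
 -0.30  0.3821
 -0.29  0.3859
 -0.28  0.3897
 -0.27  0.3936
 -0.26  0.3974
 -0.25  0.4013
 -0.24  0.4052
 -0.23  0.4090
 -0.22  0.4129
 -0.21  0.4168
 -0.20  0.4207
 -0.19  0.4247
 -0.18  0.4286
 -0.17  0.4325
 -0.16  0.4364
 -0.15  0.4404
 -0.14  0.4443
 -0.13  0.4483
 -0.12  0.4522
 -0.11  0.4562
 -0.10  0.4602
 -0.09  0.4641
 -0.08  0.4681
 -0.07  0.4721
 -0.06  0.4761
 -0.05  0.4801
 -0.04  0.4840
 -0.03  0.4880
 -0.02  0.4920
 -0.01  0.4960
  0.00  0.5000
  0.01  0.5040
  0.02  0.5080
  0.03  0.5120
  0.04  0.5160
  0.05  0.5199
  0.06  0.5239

£54.27

σ√T = 0.41·√1 = 0.4100
d₁ = [ln(434/435) + (0.073 + 0.41²/2)·1] / 0.4100 = [-0.0023 + 0.1570] / 0.4100 = 0.3774 ≈ 0.38
d₂ = d₁ − σ√T = 0.3774 − 0.4100 = -0.0326 ≈ -0.03
e^(−rT) = e^(−0.073·1) = 0.9296
N(−d₂) = N(0.03) = 0.5120;  N(−d₁) = N(-0.38) = 0.3520
P = 435·0.9296·0.5120 − 434·0.3520 = 207.0405 − 152.7680 = 54.2725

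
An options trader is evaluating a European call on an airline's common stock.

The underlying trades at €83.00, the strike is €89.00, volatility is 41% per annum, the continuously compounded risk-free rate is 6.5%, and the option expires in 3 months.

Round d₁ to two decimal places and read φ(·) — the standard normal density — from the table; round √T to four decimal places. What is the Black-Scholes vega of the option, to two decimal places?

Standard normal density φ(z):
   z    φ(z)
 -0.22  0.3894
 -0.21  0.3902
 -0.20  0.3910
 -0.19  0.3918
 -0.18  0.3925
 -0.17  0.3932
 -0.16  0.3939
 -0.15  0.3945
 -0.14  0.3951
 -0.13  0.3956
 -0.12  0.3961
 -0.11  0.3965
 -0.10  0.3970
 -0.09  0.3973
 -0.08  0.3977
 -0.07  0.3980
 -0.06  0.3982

16.35

σ√T = 0.41 × 0.5000 = 0.2050
ln(S/K) + (r + σ²/2)T = ln(83/89) + (0.065 + 0.41²/2)·0.25 = -0.0698 + 0.0373 = -0.0325
d₁ = -0.0325 / 0.2050 = -0.1587 ⇒ -0.16
√T = √0.25 = 0.5000
φ(d₁) = φ(-0.16) = 0.3939
vega = S·φ(d₁)·√T = 83·0.3939·0.5000 = 16.3468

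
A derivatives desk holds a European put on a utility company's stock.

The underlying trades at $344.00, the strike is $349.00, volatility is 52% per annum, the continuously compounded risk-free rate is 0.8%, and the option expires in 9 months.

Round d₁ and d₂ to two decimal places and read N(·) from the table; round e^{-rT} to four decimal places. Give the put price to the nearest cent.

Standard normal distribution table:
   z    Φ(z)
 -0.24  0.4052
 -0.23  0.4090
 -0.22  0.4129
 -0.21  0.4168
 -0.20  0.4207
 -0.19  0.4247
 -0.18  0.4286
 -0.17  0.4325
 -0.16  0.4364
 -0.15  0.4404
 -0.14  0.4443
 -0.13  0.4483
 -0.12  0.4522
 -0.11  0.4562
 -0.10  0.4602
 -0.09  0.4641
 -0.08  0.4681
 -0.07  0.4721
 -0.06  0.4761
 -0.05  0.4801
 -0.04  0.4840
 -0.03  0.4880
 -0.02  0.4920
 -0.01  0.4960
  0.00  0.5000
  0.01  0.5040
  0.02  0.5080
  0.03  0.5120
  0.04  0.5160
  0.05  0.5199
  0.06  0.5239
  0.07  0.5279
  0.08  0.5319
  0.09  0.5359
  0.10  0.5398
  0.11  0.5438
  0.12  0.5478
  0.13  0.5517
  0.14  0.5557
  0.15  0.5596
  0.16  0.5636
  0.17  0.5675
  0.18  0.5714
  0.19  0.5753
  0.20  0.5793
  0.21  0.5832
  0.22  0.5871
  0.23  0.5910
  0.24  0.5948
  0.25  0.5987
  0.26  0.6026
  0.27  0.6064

$62.96

σ√T = 0.52 × 0.8660 = 0.4503
ln(S/K) + (r + σ²/2)T = ln(344/349) + (0.008 + 0.52²/2)·0.75 = -0.0144 + 0.1074 = 0.0930
d₁ = 0.0930 / 0.4503 = 0.2064 ⇒ 0.21
d₂ = d₁ − σ√T = 0.2064 − 0.4503 = -0.2439 ⇒ -0.24
e^(−rT) = e^(−0.008·0.75) = 0.9940
P = 349·0.9940·N(0.24) − 344·N(-0.21) = 349·0.9940·0.5948 − 344·0.4168 = 206.3397 − 143.3792 = 62.9605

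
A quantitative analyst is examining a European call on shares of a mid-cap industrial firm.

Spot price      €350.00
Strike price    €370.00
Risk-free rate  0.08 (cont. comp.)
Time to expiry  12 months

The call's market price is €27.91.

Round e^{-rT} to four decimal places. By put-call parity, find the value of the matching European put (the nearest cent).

exp(−rT) = exp(−0.08·1) = 0.9231
Put-call parity: C − P = S − K·e^(−rT) = 350 − 370·0.9231 = 350 − 341.5470 = 8.4530
P = C − (C − P) = 27.91 − (8.4530) = 19.4570

€19.46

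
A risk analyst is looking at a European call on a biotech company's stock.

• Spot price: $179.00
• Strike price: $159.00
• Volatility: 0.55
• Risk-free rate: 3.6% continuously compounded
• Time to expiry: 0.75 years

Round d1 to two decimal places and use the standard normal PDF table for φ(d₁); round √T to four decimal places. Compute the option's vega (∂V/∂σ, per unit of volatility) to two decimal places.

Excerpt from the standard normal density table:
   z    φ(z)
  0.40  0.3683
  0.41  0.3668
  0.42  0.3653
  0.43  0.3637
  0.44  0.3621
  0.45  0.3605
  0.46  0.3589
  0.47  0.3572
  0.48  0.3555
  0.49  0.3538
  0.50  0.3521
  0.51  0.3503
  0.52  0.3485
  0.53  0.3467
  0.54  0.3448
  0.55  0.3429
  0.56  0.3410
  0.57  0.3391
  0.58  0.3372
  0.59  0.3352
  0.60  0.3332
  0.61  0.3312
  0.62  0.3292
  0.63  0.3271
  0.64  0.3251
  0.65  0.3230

T = 0.75;  σ√T = 0.4763
ln(S/K) + (r + σ²/2)T = ln(179/159) + (0.036 + 0.55²/2)·0.75 = 0.1185 + 0.1404 = 0.2589
d₁ = 0.2589 / 0.4763 = 0.5436 ⇒ 0.54
√T = √0.75 = 0.8660
φ(d₁) = φ(0.54) = 0.3448
vega = S·φ(d₁)·√T = 179·0.3448·0.8660 = 53.4488

53.45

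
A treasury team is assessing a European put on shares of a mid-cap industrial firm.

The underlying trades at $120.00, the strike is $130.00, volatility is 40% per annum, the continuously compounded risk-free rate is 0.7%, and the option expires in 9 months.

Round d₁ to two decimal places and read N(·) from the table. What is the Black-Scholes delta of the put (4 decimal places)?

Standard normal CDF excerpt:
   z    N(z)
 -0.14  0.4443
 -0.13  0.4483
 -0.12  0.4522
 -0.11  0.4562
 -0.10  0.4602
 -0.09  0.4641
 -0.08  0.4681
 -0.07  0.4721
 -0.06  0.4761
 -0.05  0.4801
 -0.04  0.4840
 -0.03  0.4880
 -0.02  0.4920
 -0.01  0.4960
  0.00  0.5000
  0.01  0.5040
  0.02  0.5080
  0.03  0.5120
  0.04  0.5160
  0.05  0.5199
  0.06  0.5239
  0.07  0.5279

σ√T = 0.4 × 0.8660 = 0.3464
d₁ = [ln(120/130) + (0.007 + 0.4²/2)·0.75] / 0.3464 = [-0.0800 + 0.0653] / 0.3464 = -0.0427 ≈ -0.04
N(d₁) = N(-0.04) = 0.4840
Δ_put = N(d₁) − 1 = 0.4840 − 1 = -0.5160

-0.5160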